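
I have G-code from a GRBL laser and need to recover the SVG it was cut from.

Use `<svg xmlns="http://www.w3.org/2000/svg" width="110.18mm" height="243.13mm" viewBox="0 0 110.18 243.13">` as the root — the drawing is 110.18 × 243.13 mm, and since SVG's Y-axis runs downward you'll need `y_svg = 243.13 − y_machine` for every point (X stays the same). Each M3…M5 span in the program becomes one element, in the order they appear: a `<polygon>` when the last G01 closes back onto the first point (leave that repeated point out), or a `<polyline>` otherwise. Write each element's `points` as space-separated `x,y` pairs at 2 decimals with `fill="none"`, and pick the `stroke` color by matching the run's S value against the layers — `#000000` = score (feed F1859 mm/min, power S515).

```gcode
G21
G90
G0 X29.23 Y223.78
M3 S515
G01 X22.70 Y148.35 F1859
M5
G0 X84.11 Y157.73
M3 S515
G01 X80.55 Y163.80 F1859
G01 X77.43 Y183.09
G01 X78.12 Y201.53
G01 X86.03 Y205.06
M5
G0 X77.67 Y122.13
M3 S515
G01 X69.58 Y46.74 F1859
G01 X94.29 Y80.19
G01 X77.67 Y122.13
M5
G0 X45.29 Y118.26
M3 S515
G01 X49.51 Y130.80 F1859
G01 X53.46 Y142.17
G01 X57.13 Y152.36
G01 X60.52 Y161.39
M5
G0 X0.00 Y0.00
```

Machine Y-up, SVG Y-down with viewBox height 243.13, so y_svg = 243.13 − y_machine; X carries over. Every run uses S515, so all elements get stroke `#000000` (score).

Run 1: The run is open, so emit a `<polyline>` with points (Y-flipped): 29.23,19.35 22.70,94.78.

Run 2: The run is open, so emit a `<polyline>` with points (Y-flipped): 84.11,85.40 80.55,79.33 77.43,60.04 78.12,41.60 86.03,38.07.

Run 3: The run returns to its start, so emit a `<polygon>` with points (Y-flipped): 77.67,121.00 69.58,196.39 94.29,162.94.

Run 4: The run is open, so emit a `<polyline>` with points (Y-flipped): 45.29,124.87 49.51,112.33 53.46,100.96 57.13,90.77 60.52,81.74.

<svg xmlns="http://www.w3.org/2000/svg" width="110.18mm" height="243.13mm" viewBox="0 0 110.18 243.13">
  <polyline points="29.23,19.35 22.70,94.78" fill="none" stroke="#000000"/>
  <polyline points="84.11,85.40 80.55,79.33 77.43,60.04 78.12,41.60 86.03,38.07" fill="none" stroke="#000000"/>
  <polygon points="77.67,121.00 69.58,196.39 94.29,162.94" fill="none" stroke="#000000"/>
  <polyline points="45.29,124.87 49.51,112.33 53.46,100.96 57.13,90.77 60.52,81.74" fill="none" stroke="#000000"/>
</svg>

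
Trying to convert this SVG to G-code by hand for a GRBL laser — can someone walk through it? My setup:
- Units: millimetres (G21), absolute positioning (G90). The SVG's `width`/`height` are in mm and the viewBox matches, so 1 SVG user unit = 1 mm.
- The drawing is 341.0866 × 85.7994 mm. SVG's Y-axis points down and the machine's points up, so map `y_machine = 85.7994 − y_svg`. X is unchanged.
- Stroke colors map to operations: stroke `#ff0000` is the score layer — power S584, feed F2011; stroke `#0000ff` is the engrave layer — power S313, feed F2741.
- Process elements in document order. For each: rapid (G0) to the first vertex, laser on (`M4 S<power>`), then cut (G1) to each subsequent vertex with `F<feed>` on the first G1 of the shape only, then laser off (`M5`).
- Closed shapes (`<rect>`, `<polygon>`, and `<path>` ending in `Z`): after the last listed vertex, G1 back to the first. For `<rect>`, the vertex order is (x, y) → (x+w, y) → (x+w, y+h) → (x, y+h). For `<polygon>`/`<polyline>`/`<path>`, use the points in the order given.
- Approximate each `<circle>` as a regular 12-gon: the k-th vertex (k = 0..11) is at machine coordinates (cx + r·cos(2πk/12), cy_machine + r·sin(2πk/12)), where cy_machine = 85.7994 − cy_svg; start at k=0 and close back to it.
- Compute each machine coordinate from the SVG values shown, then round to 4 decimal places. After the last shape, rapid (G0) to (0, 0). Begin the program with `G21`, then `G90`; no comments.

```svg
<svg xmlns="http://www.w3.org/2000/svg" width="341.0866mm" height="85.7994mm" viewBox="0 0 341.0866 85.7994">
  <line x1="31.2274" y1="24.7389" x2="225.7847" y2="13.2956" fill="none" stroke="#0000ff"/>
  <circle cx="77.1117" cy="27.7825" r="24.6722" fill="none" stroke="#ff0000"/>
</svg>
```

G21
G90
G0 X31.2274 Y61.0605
M4 S313
G1 X225.7847 Y72.5038 F2741
M5
G0 X101.7839 Y58.0169
M4 S584
G1 X98.4785 Y70.3530 F2011
G1 X89.4478 Y79.3837
G1 X77.1117 Y82.6891
G1 X64.7756 Y79.3837
G1 X55.7449 Y70.3530
G1 X52.4395 Y58.0169
G1 X55.7449 Y45.6808
G1 X64.7756 Y36.6501
G1 X77.1117 Y33.3447
G1 X89.4478 Y36.6501
G1 X98.4785 Y45.6808
G1 X101.7839 Y58.0169
M5
G0 X0.0000 Y0.0000

1 u = 1 mm; y_m = 85.7994 − y.

[1] `<line>` line segment, #0000ff→engrave S313 F2741: (31.2274,61.0605) → (225.7847,72.5038)

[2] `<circle>` circle, #ff0000→score S584 F2011: (101.7839,58.0169) → (98.4785,70.3530) → (89.4478,79.3837) → (77.1117,82.6891) → (64.7756,79.3837) → (55.7449,70.3530) → (52.4395,58.0169) → (55.7449,45.6808) → (64.7756,36.6501) → (77.1117,33.3447) → (89.4478,36.6501) → (98.4785,45.6808) → (101.7839,58.0169) (closed)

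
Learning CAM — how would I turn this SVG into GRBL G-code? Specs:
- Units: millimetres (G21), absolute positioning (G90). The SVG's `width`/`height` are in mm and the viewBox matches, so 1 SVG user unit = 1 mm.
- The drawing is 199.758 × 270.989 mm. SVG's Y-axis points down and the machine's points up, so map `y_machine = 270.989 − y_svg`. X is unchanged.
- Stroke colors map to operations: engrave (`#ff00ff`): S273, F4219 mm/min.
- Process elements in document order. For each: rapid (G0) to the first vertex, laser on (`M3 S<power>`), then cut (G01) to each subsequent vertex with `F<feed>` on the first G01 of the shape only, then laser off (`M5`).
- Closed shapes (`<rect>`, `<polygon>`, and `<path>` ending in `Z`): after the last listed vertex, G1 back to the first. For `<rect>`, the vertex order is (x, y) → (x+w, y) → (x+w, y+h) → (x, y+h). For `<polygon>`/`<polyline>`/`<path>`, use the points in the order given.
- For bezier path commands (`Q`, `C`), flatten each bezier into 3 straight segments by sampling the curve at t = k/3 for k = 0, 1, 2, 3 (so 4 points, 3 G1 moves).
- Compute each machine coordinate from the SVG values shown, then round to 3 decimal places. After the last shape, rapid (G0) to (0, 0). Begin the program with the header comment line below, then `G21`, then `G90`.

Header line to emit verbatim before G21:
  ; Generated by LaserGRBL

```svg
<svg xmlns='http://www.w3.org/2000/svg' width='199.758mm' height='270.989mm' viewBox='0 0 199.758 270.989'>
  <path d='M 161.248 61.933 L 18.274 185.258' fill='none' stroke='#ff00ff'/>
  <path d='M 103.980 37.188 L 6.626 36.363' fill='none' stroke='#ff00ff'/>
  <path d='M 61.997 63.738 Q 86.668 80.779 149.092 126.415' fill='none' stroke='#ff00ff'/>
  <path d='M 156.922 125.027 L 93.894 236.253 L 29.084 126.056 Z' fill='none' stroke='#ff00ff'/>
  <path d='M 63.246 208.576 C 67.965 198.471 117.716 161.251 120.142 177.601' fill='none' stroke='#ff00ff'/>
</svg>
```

; Generated by LaserGRBL
G21
G90
G0 X161.248 Y209.056
M3 S273
G01 X18.274 Y85.731 F4219
M5
G0 X103.980 Y233.801
M3 S273
G01 X6.626 Y234.626 F4219
M5
G0 X61.997 Y207.251
M3 S273
G01 X82.639 Y192.713 F4219
G01 X111.671 Y171.821
G01 X149.092 Y144.574
M5
G0 X156.922 Y145.962
M3 S273
G01 X93.894 Y34.736 F4219
G01 X29.084 Y144.933
G01 X156.922 Y145.962
M5
G0 X63.246 Y62.413
M3 S273
G01 X79.555 Y78.568 F4219
G01 X105.362 Y94.870
G01 X120.142 Y93.388
M5
G0 X0.000 Y0.000

viewBox `0 0 199.758 270.989` with mm width/height → 1 unit = 1 mm. Flip: y_m = 270.989 − y_svg.

**Shape 1** — `<path>` line segment, stroke `#ff00ff` → engrave (S273, F4219). Machine vertices: (161.248,209.056) → (18.274,85.731). Open path.

**Shape 2** — `<path>` line segment, stroke `#ff00ff` → engrave (S273, F4219). Machine vertices: (103.980,233.801) → (6.626,234.626). Open path.

**Shape 3** — `<path>` quadratic bezier, stroke `#ff00ff` → engrave (S273, F4219). Control points (SVG): P0=(61.997,63.738), P1=(86.668,80.779), P2=(149.092,126.415); sampled at t=k/3. Machine vertices: (61.997,207.251) → (82.639,192.713) → (111.671,171.821) → (149.092,144.574). Open path.

**Shape 4** — `<path>` regular polygon, stroke `#ff00ff` → engrave (S273, F4219). Machine vertices: (156.922,145.962) → (93.894,34.736) → (29.084,144.933) → (156.922,145.962). Closed: final G1 returns to the first vertex.

**Shape 5** — `<path>` cubic bezier, stroke `#ff00ff` → engrave (S273, F4219). Control points (SVG): P0=(63.246,208.576), P1=(67.965,198.471), P2=(117.716,161.251), P3=(120.142,177.601); sampled at t=k/3. Machine vertices: (63.246,62.413) → (79.555,78.568) → (105.362,94.870) → (120.142,93.388). Open path.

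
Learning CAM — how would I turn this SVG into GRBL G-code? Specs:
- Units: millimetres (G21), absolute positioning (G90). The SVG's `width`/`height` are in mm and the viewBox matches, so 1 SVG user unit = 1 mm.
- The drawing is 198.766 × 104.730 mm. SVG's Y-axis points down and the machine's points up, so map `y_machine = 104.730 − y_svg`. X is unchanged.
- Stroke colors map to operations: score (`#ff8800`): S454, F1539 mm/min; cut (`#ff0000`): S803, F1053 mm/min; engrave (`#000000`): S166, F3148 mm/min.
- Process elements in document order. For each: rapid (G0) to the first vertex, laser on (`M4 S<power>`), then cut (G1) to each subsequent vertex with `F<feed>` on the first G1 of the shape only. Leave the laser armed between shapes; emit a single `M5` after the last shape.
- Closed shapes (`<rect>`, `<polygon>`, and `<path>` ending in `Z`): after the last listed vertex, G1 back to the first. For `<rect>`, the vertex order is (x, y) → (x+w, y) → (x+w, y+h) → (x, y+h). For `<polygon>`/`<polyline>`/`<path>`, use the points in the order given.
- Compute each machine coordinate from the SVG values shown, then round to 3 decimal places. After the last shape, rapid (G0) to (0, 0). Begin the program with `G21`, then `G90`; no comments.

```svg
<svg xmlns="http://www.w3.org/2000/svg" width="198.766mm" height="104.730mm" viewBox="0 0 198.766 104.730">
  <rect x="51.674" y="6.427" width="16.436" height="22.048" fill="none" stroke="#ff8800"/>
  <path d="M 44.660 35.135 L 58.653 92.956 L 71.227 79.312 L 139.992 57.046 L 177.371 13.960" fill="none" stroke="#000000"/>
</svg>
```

G21
G90
G0 X51.674 Y98.303
M4 S454
G1 X68.110 Y98.303 F1539
G1 X68.110 Y76.255
G1 X51.674 Y76.255
G1 X51.674 Y98.303
G0 X44.660 Y69.595
M4 S166
G1 X58.653 Y11.774 F3148
G1 X71.227 Y25.418
G1 X139.992 Y47.684
G1 X177.371 Y90.770
M5
G0 X0.000 Y0.000

viewBox `0 0 198.766 104.730` with mm width/height → 1 unit = 1 mm. Flip: y_m = 104.730 − y_svg.

**Shape 1** — `<rect>` rectangle, stroke `#ff8800` → score (S454, F1539). Machine vertices: (51.674,98.303) → (68.110,98.303) → (68.110,76.255) → (51.674,76.255) → (51.674,98.303). Closed: final G1 returns to the first vertex.

**Shape 2** — `<path>` open polyline, stroke `#000000` → engrave (S166, F3148). Machine vertices: (44.660,69.595) → (58.653,11.774) → (71.227,25.418) → (139.992,47.684) → (177.371,90.770). Open path.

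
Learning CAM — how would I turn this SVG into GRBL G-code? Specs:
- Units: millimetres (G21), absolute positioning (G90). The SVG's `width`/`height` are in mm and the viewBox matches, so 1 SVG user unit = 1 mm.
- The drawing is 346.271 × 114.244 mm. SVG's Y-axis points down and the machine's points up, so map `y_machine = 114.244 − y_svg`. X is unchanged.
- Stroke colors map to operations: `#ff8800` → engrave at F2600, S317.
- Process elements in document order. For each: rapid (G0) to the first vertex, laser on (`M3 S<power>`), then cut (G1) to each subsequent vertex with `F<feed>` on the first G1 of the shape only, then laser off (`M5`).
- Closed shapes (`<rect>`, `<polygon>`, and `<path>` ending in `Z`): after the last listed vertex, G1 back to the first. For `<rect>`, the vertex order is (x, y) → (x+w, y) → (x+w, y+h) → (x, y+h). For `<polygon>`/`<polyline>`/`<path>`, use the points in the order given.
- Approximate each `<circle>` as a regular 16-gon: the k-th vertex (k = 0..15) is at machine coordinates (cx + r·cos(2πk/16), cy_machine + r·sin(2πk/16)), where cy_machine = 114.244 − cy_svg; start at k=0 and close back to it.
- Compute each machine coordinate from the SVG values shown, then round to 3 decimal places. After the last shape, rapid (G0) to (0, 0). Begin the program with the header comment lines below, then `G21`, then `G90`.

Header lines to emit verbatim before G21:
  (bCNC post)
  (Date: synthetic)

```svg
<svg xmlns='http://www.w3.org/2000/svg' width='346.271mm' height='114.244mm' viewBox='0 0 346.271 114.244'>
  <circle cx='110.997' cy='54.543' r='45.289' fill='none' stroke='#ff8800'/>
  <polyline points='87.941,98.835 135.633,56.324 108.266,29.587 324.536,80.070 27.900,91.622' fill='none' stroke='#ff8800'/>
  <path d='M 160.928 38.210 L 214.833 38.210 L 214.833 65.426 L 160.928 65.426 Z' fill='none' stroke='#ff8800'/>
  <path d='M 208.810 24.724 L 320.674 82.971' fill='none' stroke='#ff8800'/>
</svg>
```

viewBox `0 0 346.271 114.244` with mm width/height → 1 unit = 1 mm. Flip: y_m = 114.244 − y_svg.

**Shape 1** — `<circle>` circle, stroke `#ff8800` → engrave (S317, F2600). Machine vertices: (156.286,59.701) → (152.839,77.032) → (143.021,91.725) → (128.328,101.543) → (110.997,104.990) → (93.666,101.543) → (78.973,91.725) → (69.155,77.032) → (65.708,59.701) → (69.155,42.370) → (78.973,27.677) → (93.666,17.859) → (110.997,14.412) → (128.328,17.859) → (143.021,27.677) → (152.839,42.370) → (156.286,59.701). Closed: final G1 returns to the first vertex.

**Shape 2** — `<polyline>` open polyline, stroke `#ff8800` → engrave (S317, F2600). Machine vertices: (87.941,15.409) → (135.633,57.920) → (108.266,84.657) → (324.536,34.174) → (27.900,22.622). Open path.

**Shape 3** — `<path>` rectangle, stroke `#ff8800` → engrave (S317, F2600). Machine vertices: (160.928,76.034) → (214.833,76.034) → (214.833,48.818) → (160.928,48.818) → (160.928,76.034). Closed: final G1 returns to the first vertex.

**Shape 4** — `<path>` line segment, stroke `#ff8800` → engrave (S317, F2600). Machine vertices: (208.810,89.520) → (320.674,31.273). Open path.

(bCNC post)
(Date: synthetic)
G21
G90
G0 X156.286 Y59.701
M3 S317
G1 X152.839 Y77.032 F2600
G1 X143.021 Y91.725
G1 X128.328 Y101.543
G1 X110.997 Y104.990
G1 X93.666 Y101.543
G1 X78.973 Y91.725
G1 X69.155 Y77.032
G1 X65.708 Y59.701
G1 X69.155 Y42.370
G1 X78.973 Y27.677
G1 X93.666 Y17.859
G1 X110.997 Y14.412
G1 X128.328 Y17.859
G1 X143.021 Y27.677
G1 X152.839 Y42.370
G1 X156.286 Y59.701
M5
G0 X87.941 Y15.409
M3 S317
G1 X135.633 Y57.920 F2600
G1 X108.266 Y84.657
G1 X324.536 Y34.174
G1 X27.900 Y22.622
M5
G0 X160.928 Y76.034
M3 S317
G1 X214.833 Y76.034 F2600
G1 X214.833 Y48.818
G1 X160.928 Y48.818
G1 X160.928 Y76.034
M5
G0 X208.810 Y89.520
M3 S317
G1 X320.674 Y31.273 F2600
M5
G0 X0.000 Y0.000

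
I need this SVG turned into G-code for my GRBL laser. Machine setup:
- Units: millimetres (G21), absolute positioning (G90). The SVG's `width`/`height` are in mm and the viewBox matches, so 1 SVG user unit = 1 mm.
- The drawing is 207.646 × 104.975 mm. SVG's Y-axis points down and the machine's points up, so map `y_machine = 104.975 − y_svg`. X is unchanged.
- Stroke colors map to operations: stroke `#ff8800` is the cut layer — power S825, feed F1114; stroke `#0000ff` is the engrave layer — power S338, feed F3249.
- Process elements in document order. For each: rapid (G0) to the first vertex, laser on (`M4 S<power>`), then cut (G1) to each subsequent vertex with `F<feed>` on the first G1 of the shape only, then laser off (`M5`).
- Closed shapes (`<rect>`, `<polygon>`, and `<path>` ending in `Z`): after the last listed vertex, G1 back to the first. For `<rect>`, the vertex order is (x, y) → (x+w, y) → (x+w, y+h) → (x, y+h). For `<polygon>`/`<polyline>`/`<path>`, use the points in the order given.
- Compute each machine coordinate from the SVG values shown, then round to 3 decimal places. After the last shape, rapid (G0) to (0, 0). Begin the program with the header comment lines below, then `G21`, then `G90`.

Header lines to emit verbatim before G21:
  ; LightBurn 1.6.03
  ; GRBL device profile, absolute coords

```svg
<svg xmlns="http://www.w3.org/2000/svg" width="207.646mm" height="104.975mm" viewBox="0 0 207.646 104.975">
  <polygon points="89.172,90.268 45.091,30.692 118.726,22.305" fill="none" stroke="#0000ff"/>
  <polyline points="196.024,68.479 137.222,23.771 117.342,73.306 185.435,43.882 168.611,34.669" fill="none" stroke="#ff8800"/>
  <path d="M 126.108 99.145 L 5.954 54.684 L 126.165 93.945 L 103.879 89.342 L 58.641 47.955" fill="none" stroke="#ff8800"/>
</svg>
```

viewBox `0 0 207.646 104.975` with mm width/height → 1 unit = 1 mm. Flip: y_m = 104.975 − y_svg.

**Shape 1** — `<polygon>` regular polygon, stroke `#0000ff` → engrave (S338, F3249). Machine vertices: (89.172,14.707) → (45.091,74.283) → (118.726,82.670) → (89.172,14.707). Closed: final G1 returns to the first vertex.

**Shape 2** — `<polyline>` open polyline, stroke `#ff8800` → cut (S825, F1114). Machine vertices: (196.024,36.496) → (137.222,81.204) → (117.342,31.669) → (185.435,61.093) → (168.611,70.306). Open path.

**Shape 3** — `<path>` open polyline, stroke `#ff8800` → cut (S825, F1114). Machine vertices: (126.108,5.830) → (5.954,50.291) → (126.165,11.030) → (103.879,15.633) → (58.641,57.020). Open path.

; LightBurn 1.6.03
; GRBL device profile, absolute coords
G21
G90
G0 X89.172 Y14.707
M4 S338
G1 X45.091 Y74.283 F3249
G1 X118.726 Y82.670
G1 X89.172 Y14.707
M5
G0 X196.024 Y36.496
M4 S825
G1 X137.222 Y81.204 F1114
G1 X117.342 Y31.669
G1 X185.435 Y61.093
G1 X168.611 Y70.306
M5
G0 X126.108 Y5.830
M4 S825
G1 X5.954 Y50.291 F1114
G1 X126.165 Y11.030
G1 X103.879 Y15.633
G1 X58.641 Y57.020
M5
G0 X0.000 Y0.000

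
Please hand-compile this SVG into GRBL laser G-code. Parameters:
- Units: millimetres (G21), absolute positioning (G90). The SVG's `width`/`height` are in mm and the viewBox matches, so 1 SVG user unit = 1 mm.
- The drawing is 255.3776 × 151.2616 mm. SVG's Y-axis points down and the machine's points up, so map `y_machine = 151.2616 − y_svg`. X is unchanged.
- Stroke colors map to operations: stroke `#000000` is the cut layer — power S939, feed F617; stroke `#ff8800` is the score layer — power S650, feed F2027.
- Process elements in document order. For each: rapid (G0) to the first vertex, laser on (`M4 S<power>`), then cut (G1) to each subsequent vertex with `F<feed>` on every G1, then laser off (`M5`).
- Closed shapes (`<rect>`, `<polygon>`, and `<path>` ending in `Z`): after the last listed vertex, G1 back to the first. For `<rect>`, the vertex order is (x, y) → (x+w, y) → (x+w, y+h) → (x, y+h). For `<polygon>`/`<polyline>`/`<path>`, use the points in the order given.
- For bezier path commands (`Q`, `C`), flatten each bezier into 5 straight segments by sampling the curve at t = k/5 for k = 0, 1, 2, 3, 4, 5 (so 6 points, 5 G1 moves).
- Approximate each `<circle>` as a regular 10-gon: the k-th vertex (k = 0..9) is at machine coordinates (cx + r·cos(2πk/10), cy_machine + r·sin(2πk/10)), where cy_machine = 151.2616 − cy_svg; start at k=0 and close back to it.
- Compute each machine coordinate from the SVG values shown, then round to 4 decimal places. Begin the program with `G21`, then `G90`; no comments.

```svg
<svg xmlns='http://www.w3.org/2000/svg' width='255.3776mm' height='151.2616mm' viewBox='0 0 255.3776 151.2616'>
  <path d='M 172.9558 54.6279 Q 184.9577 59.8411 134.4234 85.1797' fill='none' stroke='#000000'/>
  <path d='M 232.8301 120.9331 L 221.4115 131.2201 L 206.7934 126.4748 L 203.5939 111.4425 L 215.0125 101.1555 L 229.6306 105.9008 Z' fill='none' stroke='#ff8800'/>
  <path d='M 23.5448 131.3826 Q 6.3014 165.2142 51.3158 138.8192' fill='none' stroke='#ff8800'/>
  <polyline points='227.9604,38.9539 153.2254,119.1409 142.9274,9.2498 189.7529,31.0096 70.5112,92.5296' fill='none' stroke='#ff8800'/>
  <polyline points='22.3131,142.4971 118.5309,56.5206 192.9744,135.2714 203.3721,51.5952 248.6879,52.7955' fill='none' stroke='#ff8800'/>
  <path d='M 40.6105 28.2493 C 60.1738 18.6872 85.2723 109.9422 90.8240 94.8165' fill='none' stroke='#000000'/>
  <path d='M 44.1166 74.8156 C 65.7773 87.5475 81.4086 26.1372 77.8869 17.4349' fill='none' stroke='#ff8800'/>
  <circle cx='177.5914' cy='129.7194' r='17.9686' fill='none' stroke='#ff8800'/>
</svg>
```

1 u = 1 mm; y_m = 151.2616 − y.

[1] `<path>` quadratic bezier, #000000→cut S939 F617: (172.9558,96.6337) → (175.2551,93.7434) → (172.5515,89.2431) → (164.8450,83.1327) → (152.1357,75.4123) → (134.4234,66.0819)

[2] `<path>` regular polygon, #ff8800→score S650 F2027: (232.8301,30.3285) → (221.4115,20.0415) → (206.7934,24.7868) → (203.5939,39.8191) → (215.0125,50.1061) → (229.6306,45.3608) → (232.8301,30.3285) (closed)

[3] `<path>` quadratic bezier, #ff8800→score S650 F2027: (23.5448,19.8790) → (19.1378,8.7554) → (19.7113,2.4500) → (25.2655,0.9627) → (35.8004,4.2935) → (51.3158,12.4424)

[4] `<polyline>` open polyline, #ff8800→score S650 F2027: (227.9604,112.3077) → (153.2254,32.1207) → (142.9274,142.0118) → (189.7529,120.2520) → (70.5112,58.7320)

[5] `<polyline>` open polyline, #ff8800→score S650 F2027: (22.3131,8.7645) → (118.5309,94.7410) → (192.9744,15.9902) → (203.3721,99.6664) → (248.6879,98.4661)

[6] `<path>` cubic bezier, #000000→cut S939 F617: (40.6105,123.0123) → (52.8120,118.3091) → (65.1381,99.3553) → (76.3847,76.0963) → (85.3480,58.4778) → (90.8240,56.4451)

[7] `<path>` cubic bezier, #ff8800→score S650 F2027: (44.1166,76.4460) → (56.2845,76.6891) → (66.3754,88.6376) → (73.7594,106.2025) → (77.8065,123.2952) → (77.8869,133.8267)

[8] `<circle>` circle, #ff8800→score S650 F2027: (195.5600,21.5422) → (192.1283,32.1039) → (183.1440,38.6314) → (172.0388,38.6314) → (163.0545,32.1039) → (159.6228,21.5422) → (163.0545,10.9805) → (172.0388,4.4530) → (183.1440,4.4530) → (192.1283,10.9805) → (195.5600,21.5422) (closed)

G21
G90
G0 X172.9558 Y96.6337
M4 S939
G1 X175.2551 Y93.7434 F617
G1 X172.5515 Y89.2431 F617
G1 X164.8450 Y83.1327 F617
G1 X152.1357 Y75.4123 F617
G1 X134.4234 Y66.0819 F617
M5
G0 X232.8301 Y30.3285
M4 S650
G1 X221.4115 Y20.0415 F2027
G1 X206.7934 Y24.7868 F2027
G1 X203.5939 Y39.8191 F2027
G1 X215.0125 Y50.1061 F2027
G1 X229.6306 Y45.3608 F2027
G1 X232.8301 Y30.3285 F2027
M5
G0 X23.5448 Y19.8790
M4 S650
G1 X19.1378 Y8.7554 F2027
G1 X19.7113 Y2.4500 F2027
G1 X25.2655 Y0.9627 F2027
G1 X35.8004 Y4.2935 F2027
G1 X51.3158 Y12.4424 F2027
M5
G0 X227.9604 Y112.3077
M4 S650
G1 X153.2254 Y32.1207 F2027
G1 X142.9274 Y142.0118 F2027
G1 X189.7529 Y120.2520 F2027
G1 X70.5112 Y58.7320 F2027
M5
G0 X22.3131 Y8.7645
M4 S650
G1 X118.5309 Y94.7410 F2027
G1 X192.9744 Y15.9902 F2027
G1 X203.3721 Y99.6664 F2027
G1 X248.6879 Y98.4661 F2027
M5
G0 X40.6105 Y123.0123
M4 S939
G1 X52.8120 Y118.3091 F617
G1 X65.1381 Y99.3553 F617
G1 X76.3847 Y76.0963 F617
G1 X85.3480 Y58.4778 F617
G1 X90.8240 Y56.4451 F617
M5
G0 X44.1166 Y76.4460
M4 S650
G1 X56.2845 Y76.6891 F2027
G1 X66.3754 Y88.6376 F2027
G1 X73.7594 Y106.2025 F2027
G1 X77.8065 Y123.2952 F2027
G1 X77.8869 Y133.8267 F2027
M5
G0 X195.5600 Y21.5422
M4 S650
G1 X192.1283 Y32.1039 F2027
G1 X183.1440 Y38.6314 F2027
G1 X172.0388 Y38.6314 F2027
G1 X163.0545 Y32.1039 F2027
G1 X159.6228 Y21.5422 F2027
G1 X163.0545 Y10.9805 F2027
G1 X172.0388 Y4.4530 F2027
G1 X183.1440 Y4.4530 F2027
G1 X192.1283 Y10.9805 F2027
G1 X195.5600 Y21.5422 F2027
M5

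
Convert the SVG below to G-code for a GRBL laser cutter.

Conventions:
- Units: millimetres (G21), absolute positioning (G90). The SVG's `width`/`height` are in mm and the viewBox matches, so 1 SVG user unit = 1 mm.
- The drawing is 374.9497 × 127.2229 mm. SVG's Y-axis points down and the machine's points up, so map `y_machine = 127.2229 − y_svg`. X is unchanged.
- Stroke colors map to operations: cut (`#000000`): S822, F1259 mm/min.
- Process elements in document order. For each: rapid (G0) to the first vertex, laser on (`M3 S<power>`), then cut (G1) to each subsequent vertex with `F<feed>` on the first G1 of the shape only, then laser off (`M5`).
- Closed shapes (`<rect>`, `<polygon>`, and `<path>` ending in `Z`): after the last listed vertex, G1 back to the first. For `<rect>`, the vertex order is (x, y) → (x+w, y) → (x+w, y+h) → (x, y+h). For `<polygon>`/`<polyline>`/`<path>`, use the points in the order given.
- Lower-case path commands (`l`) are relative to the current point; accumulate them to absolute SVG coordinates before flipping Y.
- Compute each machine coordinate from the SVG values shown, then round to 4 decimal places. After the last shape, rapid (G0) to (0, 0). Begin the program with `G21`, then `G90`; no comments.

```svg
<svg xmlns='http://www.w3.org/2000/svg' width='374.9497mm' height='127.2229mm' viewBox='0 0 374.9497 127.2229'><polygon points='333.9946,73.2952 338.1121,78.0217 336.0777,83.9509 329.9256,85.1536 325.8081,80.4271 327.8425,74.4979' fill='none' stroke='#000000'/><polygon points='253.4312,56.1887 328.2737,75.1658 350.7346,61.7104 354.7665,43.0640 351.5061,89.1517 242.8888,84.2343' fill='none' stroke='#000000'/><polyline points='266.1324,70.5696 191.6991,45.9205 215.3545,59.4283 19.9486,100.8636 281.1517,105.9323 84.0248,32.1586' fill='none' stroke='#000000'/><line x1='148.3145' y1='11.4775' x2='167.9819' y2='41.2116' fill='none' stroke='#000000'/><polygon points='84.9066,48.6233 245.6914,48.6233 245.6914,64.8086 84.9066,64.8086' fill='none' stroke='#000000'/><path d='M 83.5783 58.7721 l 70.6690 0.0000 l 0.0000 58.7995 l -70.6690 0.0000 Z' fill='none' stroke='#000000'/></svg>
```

G21
G90
G0 X333.9946 Y53.9277
M3 S822
G1 X338.1121 Y49.2012 F1259
G1 X336.0777 Y43.2720
G1 X329.9256 Y42.0693
G1 X325.8081 Y46.7958
G1 X327.8425 Y52.7250
G1 X333.9946 Y53.9277
M5
G0 X253.4312 Y71.0342
M3 S822
G1 X328.2737 Y52.0571 F1259
G1 X350.7346 Y65.5125
G1 X354.7665 Y84.1589
G1 X351.5061 Y38.0712
G1 X242.8888 Y42.9886
G1 X253.4312 Y71.0342
M5
G0 X266.1324 Y56.6533
M3 S822
G1 X191.6991 Y81.3024 F1259
G1 X215.3545 Y67.7946
G1 X19.9486 Y26.3593
G1 X281.1517 Y21.2906
G1 X84.0248 Y95.0643
M5
G0 X148.3145 Y115.7454
M3 S822
G1 X167.9819 Y86.0113 F1259
M5
G0 X84.9066 Y78.5996
M3 S822
G1 X245.6914 Y78.5996 F1259
G1 X245.6914 Y62.4143
G1 X84.9066 Y62.4143
G1 X84.9066 Y78.5996
M5
G0 X83.5783 Y68.4508
M3 S822
G1 X154.2473 Y68.4508 F1259
G1 X154.2473 Y9.6513
G1 X83.5783 Y9.6513
G1 X83.5783 Y68.4508
M5
G0 X0.0000 Y0.0000

viewBox `0 0 374.9497 127.2229` with mm width/height → 1 unit = 1 mm. Flip: y_m = 127.2229 − y_svg.

**Shape 1** — `<polygon>` regular polygon, stroke `#000000` → cut (S822, F1259). Machine vertices: (333.9946,53.9277) → (338.1121,49.2012) → (336.0777,43.2720) → (329.9256,42.0693) → (325.8081,46.7958) → (327.8425,52.7250) → (333.9946,53.9277). Closed: final G1 returns to the first vertex.

**Shape 2** — `<polygon>` closed polygon, stroke `#000000` → cut (S822, F1259). Machine vertices: (253.4312,71.0342) → (328.2737,52.0571) → (350.7346,65.5125) → (354.7665,84.1589) → (351.5061,38.0712) → (242.8888,42.9886) → (253.4312,71.0342). Closed: final G1 returns to the first vertex.

**Shape 3** — `<polyline>` open polyline, stroke `#000000` → cut (S822, F1259). Machine vertices: (266.1324,56.6533) → (191.6991,81.3024) → (215.3545,67.7946) → (19.9486,26.3593) → (281.1517,21.2906) → (84.0248,95.0643). Open path.

**Shape 4** — `<line>` line segment, stroke `#000000` → cut (S822, F1259). Machine vertices: (148.3145,115.7454) → (167.9819,86.0113). Open path.

**Shape 5** — `<polygon>` rectangle, stroke `#000000` → cut (S822, F1259). Machine vertices: (84.9066,78.5996) → (245.6914,78.5996) → (245.6914,62.4143) → (84.9066,62.4143) → (84.9066,78.5996). Closed: final G1 returns to the first vertex.

**Shape 6** — `<path>` rectangle, stroke `#000000` → cut (S822, F1259). Machine vertices: (83.5783,68.4508) → (154.2473,68.4508) → (154.2473,9.6513) → (83.5783,9.6513) → (83.5783,68.4508). Closed: final G1 returns to the first vertex.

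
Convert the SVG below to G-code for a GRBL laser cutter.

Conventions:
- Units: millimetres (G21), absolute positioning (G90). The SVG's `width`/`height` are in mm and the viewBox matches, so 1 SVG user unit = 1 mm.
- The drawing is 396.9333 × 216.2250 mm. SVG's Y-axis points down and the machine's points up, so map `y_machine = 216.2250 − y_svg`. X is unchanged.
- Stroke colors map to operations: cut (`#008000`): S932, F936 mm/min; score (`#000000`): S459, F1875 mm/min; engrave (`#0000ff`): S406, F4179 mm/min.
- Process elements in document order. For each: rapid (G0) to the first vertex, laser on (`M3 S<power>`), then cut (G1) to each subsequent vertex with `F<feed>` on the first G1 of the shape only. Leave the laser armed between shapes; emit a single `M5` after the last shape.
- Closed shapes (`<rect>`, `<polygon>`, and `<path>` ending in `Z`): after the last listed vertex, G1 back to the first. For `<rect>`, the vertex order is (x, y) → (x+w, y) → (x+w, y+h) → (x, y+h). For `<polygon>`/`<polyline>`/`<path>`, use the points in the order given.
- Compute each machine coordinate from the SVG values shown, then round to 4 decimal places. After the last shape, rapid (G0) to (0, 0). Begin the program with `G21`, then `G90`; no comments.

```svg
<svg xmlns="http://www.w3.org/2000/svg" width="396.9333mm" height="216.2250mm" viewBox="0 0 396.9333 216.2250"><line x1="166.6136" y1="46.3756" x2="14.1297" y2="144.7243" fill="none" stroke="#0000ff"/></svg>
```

G21
G90
G0 X166.6136 Y169.8494
M3 S406
G1 X14.1297 Y71.5007 F4179
M5
G0 X0.0000 Y0.0000

viewBox `0 0 396.9333 216.2250` with mm width/height → 1 unit = 1 mm. Flip: y_m = 216.2250 − y_svg.

**Shape 1** — `<line>` line segment, stroke `#0000ff` → engrave (S406, F4179). Machine vertices: (166.6136,169.8494) → (14.1297,71.5007). Open path.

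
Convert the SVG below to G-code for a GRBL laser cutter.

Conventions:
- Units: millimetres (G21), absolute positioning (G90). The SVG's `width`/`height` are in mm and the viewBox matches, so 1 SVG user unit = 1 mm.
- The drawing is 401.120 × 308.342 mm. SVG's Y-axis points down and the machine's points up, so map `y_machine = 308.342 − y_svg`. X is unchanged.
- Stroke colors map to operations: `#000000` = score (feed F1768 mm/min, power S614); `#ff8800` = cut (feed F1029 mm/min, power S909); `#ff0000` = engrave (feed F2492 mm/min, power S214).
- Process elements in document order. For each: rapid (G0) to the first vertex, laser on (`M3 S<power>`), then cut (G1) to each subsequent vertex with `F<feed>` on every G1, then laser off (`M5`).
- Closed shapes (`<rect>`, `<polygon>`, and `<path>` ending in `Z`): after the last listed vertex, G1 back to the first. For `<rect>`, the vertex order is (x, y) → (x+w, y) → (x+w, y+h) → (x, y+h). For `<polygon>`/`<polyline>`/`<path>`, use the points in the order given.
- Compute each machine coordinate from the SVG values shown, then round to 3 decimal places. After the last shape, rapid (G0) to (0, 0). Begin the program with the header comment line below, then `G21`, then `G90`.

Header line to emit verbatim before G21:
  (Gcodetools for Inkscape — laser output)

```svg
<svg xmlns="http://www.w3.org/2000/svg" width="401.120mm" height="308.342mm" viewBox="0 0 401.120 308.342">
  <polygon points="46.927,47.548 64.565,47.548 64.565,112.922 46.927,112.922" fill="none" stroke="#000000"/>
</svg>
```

viewBox `0 0 401.120 308.342` with mm width/height → 1 unit = 1 mm. Flip: y_m = 308.342 − y_svg.

**Shape 1** — `<polygon>` rectangle, stroke `#000000` → score (S614, F1768). Machine vertices: (46.927,260.794) → (64.565,260.794) → (64.565,195.420) → (46.927,195.420) → (46.927,260.794). Closed: final G1 returns to the first vertex.

(Gcodetools for Inkscape — laser output)
G21
G90
G0 X46.927 Y260.794
M3 S614
G1 X64.565 Y260.794 F1768
G1 X64.565 Y195.420 F1768
G1 X46.927 Y195.420 F1768
G1 X46.927 Y260.794 F1768
M5
G0 X0.000 Y0.000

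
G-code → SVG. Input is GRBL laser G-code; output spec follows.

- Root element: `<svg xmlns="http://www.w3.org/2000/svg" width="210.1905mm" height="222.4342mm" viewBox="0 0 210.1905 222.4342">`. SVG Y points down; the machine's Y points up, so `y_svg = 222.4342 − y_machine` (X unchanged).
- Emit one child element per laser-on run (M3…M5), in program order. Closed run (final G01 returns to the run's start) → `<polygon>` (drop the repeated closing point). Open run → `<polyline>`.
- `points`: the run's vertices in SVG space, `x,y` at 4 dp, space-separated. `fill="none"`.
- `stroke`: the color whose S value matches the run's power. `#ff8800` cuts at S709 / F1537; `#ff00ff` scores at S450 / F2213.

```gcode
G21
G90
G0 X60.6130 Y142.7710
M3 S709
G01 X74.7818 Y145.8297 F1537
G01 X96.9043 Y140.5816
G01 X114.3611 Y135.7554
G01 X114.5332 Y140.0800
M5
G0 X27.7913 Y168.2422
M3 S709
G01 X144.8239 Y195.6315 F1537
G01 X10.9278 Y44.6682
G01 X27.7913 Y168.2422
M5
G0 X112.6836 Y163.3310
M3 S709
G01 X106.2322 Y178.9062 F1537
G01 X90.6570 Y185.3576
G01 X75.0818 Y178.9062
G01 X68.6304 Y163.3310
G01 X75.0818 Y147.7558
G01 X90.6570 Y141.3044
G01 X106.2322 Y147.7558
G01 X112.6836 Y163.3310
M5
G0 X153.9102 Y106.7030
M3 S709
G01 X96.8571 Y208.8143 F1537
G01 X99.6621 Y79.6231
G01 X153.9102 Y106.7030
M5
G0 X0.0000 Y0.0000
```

<svg xmlns="http://www.w3.org/2000/svg" width="210.1905mm" height="222.4342mm" viewBox="0 0 210.1905 222.4342">
  <polyline points="60.6130,79.6632 74.7818,76.6045 96.9043,81.8526 114.3611,86.6788 114.5332,82.3542" fill="none" stroke="#ff8800"/>
  <polygon points="27.7913,54.1920 144.8239,26.8027 10.9278,177.7660" fill="none" stroke="#ff8800"/>
  <polygon points="112.6836,59.1032 106.2322,43.5280 90.6570,37.0766 75.0818,43.5280 68.6304,59.1032 75.0818,74.6784 90.6570,81.1298 106.2322,74.6784" fill="none" stroke="#ff8800"/>
  <polygon points="153.9102,115.7312 96.8571,13.6199 99.6621,142.8111" fill="none" stroke="#ff8800"/>
</svg>

y_svg = 222.4342 − y_m. Every run uses S709, so all elements get stroke `#ff8800` (cut).

[1] open run; points: 60.6130,79.6632 74.7818,76.6045 96.9043,81.8526 114.3611,86.6788 114.5332,82.3542

[2] closed run; points: 27.7913,54.1920 144.8239,26.8027 10.9278,177.7660

[3] closed run; points: 112.6836,59.1032 106.2322,43.5280 90.6570,37.0766 75.0818,43.5280 68.6304,59.1032 75.0818,74.6784 90.6570,81.1298 106.2322,74.6784

[4] closed run; points: 153.9102,115.7312 96.8571,13.6199 99.6621,142.8111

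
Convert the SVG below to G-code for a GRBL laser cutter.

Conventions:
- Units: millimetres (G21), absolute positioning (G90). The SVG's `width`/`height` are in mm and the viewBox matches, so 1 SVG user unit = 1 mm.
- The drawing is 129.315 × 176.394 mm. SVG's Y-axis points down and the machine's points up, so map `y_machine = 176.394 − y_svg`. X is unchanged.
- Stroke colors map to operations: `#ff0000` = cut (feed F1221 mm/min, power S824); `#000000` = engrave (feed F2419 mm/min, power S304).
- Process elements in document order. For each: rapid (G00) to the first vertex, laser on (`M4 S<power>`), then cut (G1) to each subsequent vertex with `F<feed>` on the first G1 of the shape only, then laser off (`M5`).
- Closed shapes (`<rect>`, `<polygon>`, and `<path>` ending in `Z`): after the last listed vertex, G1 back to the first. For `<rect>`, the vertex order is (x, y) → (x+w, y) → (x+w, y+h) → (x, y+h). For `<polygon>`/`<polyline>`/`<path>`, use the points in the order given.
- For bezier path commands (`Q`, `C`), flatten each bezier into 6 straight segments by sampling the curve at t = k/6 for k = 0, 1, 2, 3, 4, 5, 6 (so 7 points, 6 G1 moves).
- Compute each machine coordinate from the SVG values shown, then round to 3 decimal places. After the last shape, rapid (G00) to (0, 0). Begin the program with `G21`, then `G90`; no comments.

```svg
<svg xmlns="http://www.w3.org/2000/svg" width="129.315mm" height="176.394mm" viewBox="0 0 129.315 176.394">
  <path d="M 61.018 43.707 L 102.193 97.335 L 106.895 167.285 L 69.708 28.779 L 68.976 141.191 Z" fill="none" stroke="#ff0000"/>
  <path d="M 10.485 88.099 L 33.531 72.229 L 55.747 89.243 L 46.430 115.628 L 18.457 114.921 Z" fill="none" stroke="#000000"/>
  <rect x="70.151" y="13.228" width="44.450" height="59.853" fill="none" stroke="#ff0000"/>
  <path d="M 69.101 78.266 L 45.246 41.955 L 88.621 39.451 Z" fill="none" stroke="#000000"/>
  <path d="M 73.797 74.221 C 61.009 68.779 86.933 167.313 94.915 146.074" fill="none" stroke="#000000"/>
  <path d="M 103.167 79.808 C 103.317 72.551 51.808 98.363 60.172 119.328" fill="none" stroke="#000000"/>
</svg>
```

viewBox `0 0 129.315 176.394` with mm width/height → 1 unit = 1 mm. Flip: y_m = 176.394 − y_svg.

**Shape 1** — `<path>` closed polygon, stroke `#ff0000` → cut (S824, F1221). Machine vertices: (61.018,132.687) → (102.193,79.059) → (106.895,9.109) → (69.708,147.615) → (68.976,35.203) → (61.018,132.687). Closed: final G1 returns to the first vertex.

**Shape 2** — `<path>` regular polygon, stroke `#000000` → engrave (S304, F2419). Machine vertices: (10.485,88.295) → (33.531,104.165) → (55.747,87.151) → (46.430,60.766) → (18.457,61.473) → (10.485,88.295). Closed: final G1 returns to the first vertex.

**Shape 3** — `<rect>` rectangle, stroke `#ff0000` → cut (S824, F1221). Machine vertices: (70.151,163.166) → (114.601,163.166) → (114.601,103.313) → (70.151,103.313) → (70.151,163.166). Closed: final G1 returns to the first vertex.

**Shape 4** — `<path>` regular polygon, stroke `#000000` → engrave (S304, F2419). Machine vertices: (69.101,98.128) → (45.246,134.439) → (88.621,136.943) → (69.101,98.128). Closed: final G1 returns to the first vertex.

**Shape 5** — `<path>` cubic bezier, stroke `#000000` → engrave (S304, F2419). Control points (SVG): P0=(73.797,74.221), P1=(61.009,68.779), P2=(86.933,167.313), P3=(94.915,146.074); sampled at t=k/6. Machine vertices: (73.797,102.173) → (70.367,97.265) → (71.815,81.243) → (76.567,60.323) → (83.051,40.718) → (89.691,28.646) → (94.915,30.320). Open path.

**Shape 6** — `<path>` cubic bezier, stroke `#000000` → engrave (S304, F2419). Control points (SVG): P0=(103.167,79.808), P1=(103.317,72.551), P2=(51.808,98.363), P3=(60.172,119.328); sampled at t=k/6. Machine vertices: (103.167,96.586) → (99.453,97.634) → (90.228,94.224) → (78.589,87.409) → (67.635,78.242) → (60.463,67.777) → (60.172,57.066). Open path.

G21
G90
G00 X61.018 Y132.687
M4 S824
G1 X102.193 Y79.059 F1221
G1 X106.895 Y9.109
G1 X69.708 Y147.615
G1 X68.976 Y35.203
G1 X61.018 Y132.687
M5
G00 X10.485 Y88.295
M4 S304
G1 X33.531 Y104.165 F2419
G1 X55.747 Y87.151
G1 X46.430 Y60.766
G1 X18.457 Y61.473
G1 X10.485 Y88.295
M5
G00 X70.151 Y163.166
M4 S824
G1 X114.601 Y163.166 F1221
G1 X114.601 Y103.313
G1 X70.151 Y103.313
G1 X70.151 Y163.166
M5
G00 X69.101 Y98.128
M4 S304
G1 X45.246 Y134.439 F2419
G1 X88.621 Y136.943
G1 X69.101 Y98.128
M5
G00 X73.797 Y102.173
M4 S304
G1 X70.367 Y97.265 F2419
G1 X71.815 Y81.243
G1 X76.567 Y60.323
G1 X83.051 Y40.718
G1 X89.691 Y28.646
G1 X94.915 Y30.320
M5
G00 X103.167 Y96.586
M4 S304
G1 X99.453 Y97.634 F2419
G1 X90.228 Y94.224
G1 X78.589 Y87.409
G1 X67.635 Y78.242
G1 X60.463 Y67.777
G1 X60.172 Y57.066
M5
G00 X0.000 Y0.000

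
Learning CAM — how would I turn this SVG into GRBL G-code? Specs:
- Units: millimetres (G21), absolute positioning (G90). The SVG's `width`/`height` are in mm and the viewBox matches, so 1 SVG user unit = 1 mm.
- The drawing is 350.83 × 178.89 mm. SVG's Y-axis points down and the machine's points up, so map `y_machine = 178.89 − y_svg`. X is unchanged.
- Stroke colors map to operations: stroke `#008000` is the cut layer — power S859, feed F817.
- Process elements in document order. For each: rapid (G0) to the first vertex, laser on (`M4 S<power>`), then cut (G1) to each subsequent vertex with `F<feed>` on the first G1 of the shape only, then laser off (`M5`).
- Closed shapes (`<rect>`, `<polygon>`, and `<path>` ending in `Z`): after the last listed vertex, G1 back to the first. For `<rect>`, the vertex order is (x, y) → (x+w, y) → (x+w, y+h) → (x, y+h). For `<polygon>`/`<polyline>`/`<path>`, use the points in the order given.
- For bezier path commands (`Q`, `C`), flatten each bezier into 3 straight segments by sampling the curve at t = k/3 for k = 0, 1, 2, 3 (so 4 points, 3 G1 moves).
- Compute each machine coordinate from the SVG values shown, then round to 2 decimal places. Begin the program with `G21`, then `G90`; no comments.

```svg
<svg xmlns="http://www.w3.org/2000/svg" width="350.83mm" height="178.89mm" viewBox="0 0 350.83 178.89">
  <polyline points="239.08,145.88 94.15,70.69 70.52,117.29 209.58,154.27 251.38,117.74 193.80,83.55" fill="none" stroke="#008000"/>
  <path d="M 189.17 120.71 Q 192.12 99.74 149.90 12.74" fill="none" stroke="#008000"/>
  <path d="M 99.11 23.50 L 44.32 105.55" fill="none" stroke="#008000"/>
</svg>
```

viewBox `0 0 350.83 178.89` with mm width/height → 1 unit = 1 mm. Flip: y_m = 178.89 − y_svg.

**Shape 1** — `<polyline>` open polyline, stroke `#008000` → cut (S859, F817). Machine vertices: (239.08,33.01) → (94.15,108.20) → (70.52,61.60) → (209.58,24.62) → (251.38,61.15) → (193.80,95.34). Open path.

**Shape 2** — `<path>` quadratic bezier, stroke `#008000` → cut (S859, F817). Control points (SVG): P0=(189.17,120.71), P1=(192.12,99.74), P2=(149.90,12.74); sampled at t=k/3. Machine vertices: (189.17,58.18) → (186.12,79.50) → (173.03,115.49) → (149.90,166.15). Open path.

**Shape 3** — `<path>` line segment, stroke `#008000` → cut (S859, F817). Machine vertices: (99.11,155.39) → (44.32,73.34). Open path.

G21
G90
G0 X239.08 Y33.01
M4 S859
G1 X94.15 Y108.20 F817
G1 X70.52 Y61.60
G1 X209.58 Y24.62
G1 X251.38 Y61.15
G1 X193.80 Y95.34
M5
G0 X189.17 Y58.18
M4 S859
G1 X186.12 Y79.50 F817
G1 X173.03 Y115.49
G1 X149.90 Y166.15
M5
G0 X99.11 Y155.39
M4 S859
G1 X44.32 Y73.34 F817
M5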